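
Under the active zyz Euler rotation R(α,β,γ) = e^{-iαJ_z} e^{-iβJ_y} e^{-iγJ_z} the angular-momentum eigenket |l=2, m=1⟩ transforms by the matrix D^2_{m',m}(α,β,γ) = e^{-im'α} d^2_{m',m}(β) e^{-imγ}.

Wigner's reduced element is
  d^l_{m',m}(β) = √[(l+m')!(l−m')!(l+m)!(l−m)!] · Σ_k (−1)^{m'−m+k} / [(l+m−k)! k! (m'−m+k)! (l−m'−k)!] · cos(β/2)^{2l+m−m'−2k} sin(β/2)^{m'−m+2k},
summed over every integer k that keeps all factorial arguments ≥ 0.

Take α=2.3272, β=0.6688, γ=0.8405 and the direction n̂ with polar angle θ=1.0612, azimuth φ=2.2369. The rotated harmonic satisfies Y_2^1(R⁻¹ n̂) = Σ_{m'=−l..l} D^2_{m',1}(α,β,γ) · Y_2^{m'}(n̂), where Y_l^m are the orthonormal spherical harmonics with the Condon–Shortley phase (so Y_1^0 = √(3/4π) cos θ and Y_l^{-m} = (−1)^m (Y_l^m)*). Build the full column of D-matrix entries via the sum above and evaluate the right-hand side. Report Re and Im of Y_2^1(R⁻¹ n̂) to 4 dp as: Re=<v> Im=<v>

Re=-0.1386 Im=0.2388

Need the full column D^2_{m',1} for m'=−2..2 at α=2.3272, β=0.6688, γ=0.8405.
cos(β/2)=0.944607, sin(β/2)=0.328202
d^2_{-2,1}: single k=3 term ⇒ +0.066789;  D = -0.052255-0.041596i
d^2_{-1,1}: k∈[2..3] ⇒ +0.288342 -0.011603 = +0.276739;  D = +0.023245+0.275761i
d^2_{0,1}: k∈[1..2] ⇒ +0.677597 -0.081800 = +0.595797;  D = +0.397451-0.443855i
d^2_{1,1}: k∈[0..1] ⇒ +0.796169 -0.288342 = +0.507827;  D = -0.507654+0.013257i
d^2_{2,1}: single k=0 term ⇒ -0.553256;  D = -0.390080-0.392339i
Y_2^{m'}(θ=1.0612,φ=2.2369) and Σ D·Y over m':
  (-0.0523-0.0416i)·(-0.0696+0.2860i)  (+0.0232+0.2758i)·(-0.2033-0.2587i)  (+0.3975-0.4439i)·(-0.0902+0.0000i)  (-0.5077+0.0133i)·(+0.2033-0.2587i)  (-0.3901-0.3923i)·(-0.0696-0.2860i)
Y_2^1(R⁻¹ n̂) = -0.138576+0.238789i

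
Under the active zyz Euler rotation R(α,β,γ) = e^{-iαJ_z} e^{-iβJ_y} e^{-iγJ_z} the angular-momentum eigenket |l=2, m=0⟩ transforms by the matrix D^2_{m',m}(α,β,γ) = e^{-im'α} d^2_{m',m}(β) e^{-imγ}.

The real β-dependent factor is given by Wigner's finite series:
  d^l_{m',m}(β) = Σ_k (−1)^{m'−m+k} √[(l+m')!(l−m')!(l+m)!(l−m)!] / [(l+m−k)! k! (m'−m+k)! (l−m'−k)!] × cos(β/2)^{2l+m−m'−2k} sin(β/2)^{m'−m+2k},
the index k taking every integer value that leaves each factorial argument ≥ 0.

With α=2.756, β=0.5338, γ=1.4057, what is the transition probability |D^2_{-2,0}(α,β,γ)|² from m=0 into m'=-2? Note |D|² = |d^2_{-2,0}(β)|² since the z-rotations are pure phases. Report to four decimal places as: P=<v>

P=0.0251

Split into d^2_{-2,0}(β=0.5338) × two z-phases.
Half-angle: c=0.964593, s=0.263742. N=√(1·24·2·2)=9.797959
k: max(0,(0)−(-2))=2 … min(2+(0),2−(-2))=2
  k=2: (−1)^0·9.7980/(4)·0.9646^2·0.2637^2 = +0.158535
d^2_{-2,0}(0.5338) = +0.158535
|D^2_{-2,0}|² = |d^2_{-2,0}(β)|² = (+0.158535)² = 0.025133 (the z-rotation phases have unit modulus)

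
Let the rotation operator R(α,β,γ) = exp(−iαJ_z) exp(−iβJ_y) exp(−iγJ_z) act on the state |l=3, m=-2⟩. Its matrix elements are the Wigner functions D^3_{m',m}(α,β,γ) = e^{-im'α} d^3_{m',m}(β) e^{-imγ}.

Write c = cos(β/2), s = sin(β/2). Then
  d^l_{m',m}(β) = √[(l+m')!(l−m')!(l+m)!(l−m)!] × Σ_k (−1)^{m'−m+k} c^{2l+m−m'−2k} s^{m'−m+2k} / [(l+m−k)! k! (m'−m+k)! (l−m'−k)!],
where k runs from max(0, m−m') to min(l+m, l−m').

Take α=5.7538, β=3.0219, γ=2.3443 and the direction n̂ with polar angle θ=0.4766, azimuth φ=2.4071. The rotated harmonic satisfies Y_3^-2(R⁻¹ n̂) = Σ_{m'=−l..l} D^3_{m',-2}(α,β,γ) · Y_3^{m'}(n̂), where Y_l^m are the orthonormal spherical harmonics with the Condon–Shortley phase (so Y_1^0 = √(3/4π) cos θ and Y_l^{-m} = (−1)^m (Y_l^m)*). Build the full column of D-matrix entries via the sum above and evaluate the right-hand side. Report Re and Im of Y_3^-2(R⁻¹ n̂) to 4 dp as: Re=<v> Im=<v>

Need the full column D^3_{m',-2} for m'=−3..3 at α=5.7538, β=3.0219, γ=2.3443.
cos(β/2)=0.059811, sin(β/2)=0.998210
d^3_{-3,-2}: single k=1 term ⇒ +0.000002;  D = -0.000002+0.000000i
d^3_{-2,-2}: k∈[0..1] ⇒ +0.000000 -0.000064 = -0.000064;  D = +0.000056+0.000030i
d^3_{-1,-2}: k∈[0..1] ⇒ -0.000002 +0.001346 = +0.001344;  D = -0.000706-0.001143i
d^3_{0,-2}: k∈[0..1] ⇒ +0.000070 -0.019454 = -0.019384;  D = +0.000461+0.019378i
d^3_{1,-2}: k∈[0..1] ⇒ -0.001346 +0.187451 = +0.186105;  D = +0.090136-0.162820i
d^3_{2,-2}: k∈[0..1] ⇒ +0.017759 -0.989306 = -0.971548;  D = -0.835388+0.496016i
d^3_{3,-2}: single k=0 term ⇒ -0.145199;  D = -0.145196+0.000934i
Y_3^{m'}(θ=0.4766,φ=2.4071) and Σ D·Y over m':
  (-0.0000+0.0000i)·(+0.0238-0.0325i)  (+0.0001+0.0000i)·(+0.0194+0.1901i)  (-0.0007-0.0011i)·(-0.3244-0.2929i)  (+0.0005+0.0194i)·(+0.3142+0.0000i)  (+0.0901-0.1628i)·(+0.3244-0.2929i)  (-0.8354+0.4960i)·(+0.0194-0.1901i)  (-0.1452+0.0009i)·(-0.0238-0.0325i)
Y_3^-2(R⁻¹ n̂) = +0.063149+0.100627i

Re=0.0631 Im=0.1006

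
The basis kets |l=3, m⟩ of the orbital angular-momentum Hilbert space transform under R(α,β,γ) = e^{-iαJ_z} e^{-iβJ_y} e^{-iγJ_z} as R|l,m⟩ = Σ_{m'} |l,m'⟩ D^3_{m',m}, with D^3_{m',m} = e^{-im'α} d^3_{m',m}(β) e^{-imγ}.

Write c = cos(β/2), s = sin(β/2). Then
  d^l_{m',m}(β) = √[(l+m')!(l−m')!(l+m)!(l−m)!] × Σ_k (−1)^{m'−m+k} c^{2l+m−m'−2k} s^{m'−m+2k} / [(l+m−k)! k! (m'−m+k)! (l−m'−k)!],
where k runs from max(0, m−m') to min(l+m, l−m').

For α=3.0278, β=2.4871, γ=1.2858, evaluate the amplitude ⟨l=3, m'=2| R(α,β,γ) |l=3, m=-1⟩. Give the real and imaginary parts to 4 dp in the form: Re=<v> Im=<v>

Split into d^3_{2,-1}(β=2.4871) × two z-phases.
c=cos(2.4871/2)=0.321437, s=sin(2.4871/2)=0.946931; N=√[120·1·2·24]=75.894664
The bounds max(0,m−m')=0 and min(l+m,l−m')=1 give 2 terms
  k=0: (−1)^3·75.8947/(12)·0.3214^3·0.9469^3 = -0.178349
  k=1: (−1)^4·75.8947/(24)·0.3214^1·0.9469^5 = +0.773904
d^3_{2,-1}(2.4871) = -0.178349 +0.773904 = +0.595555
Phases: e^{-i·(2)·3.0278}=+0.974214+0.225626i, e^{-i·(-1)·1.2858}=+0.281154+0.959663i ⇒ D=+0.034173+0.594574i

Re=0.0342 Im=0.5946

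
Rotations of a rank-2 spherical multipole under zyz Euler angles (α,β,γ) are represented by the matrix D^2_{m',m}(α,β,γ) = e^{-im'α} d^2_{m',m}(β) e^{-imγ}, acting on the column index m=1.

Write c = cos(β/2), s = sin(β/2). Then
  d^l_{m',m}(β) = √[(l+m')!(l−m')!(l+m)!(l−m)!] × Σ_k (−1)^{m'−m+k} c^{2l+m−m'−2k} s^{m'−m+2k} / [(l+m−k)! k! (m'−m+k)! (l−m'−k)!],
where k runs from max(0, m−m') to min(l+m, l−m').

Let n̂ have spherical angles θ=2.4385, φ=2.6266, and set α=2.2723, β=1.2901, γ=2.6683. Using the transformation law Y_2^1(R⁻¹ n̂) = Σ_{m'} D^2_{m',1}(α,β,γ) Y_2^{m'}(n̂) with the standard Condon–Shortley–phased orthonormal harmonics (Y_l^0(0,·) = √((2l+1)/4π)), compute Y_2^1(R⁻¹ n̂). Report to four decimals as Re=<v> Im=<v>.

Re=0.2007 Im=0.1751

Need the full column D^2_{m',1} for m'=−2..2 at α=2.2723, β=1.2901, γ=2.6683.
cos(β/2)=0.799070, sin(β/2)=0.601238
d^2_{-2,1}: single k=3 term ⇒ +0.347340;  D = -0.104471+0.331257i
d^2_{-1,1}: k∈[2..3] ⇒ +0.692443 -0.130673 = +0.561770;  D = +0.518295-0.216692i
d^2_{0,1}: k∈[1..2] ⇒ +0.751409 -0.425403 = +0.326006;  D = -0.290169-0.148600i
d^2_{1,1}: k∈[0..1] ⇒ +0.407698 -0.692443 = -0.284745;  D = -0.064419-0.277362i
d^2_{2,1}: single k=0 term ⇒ -0.613523;  D = -0.366925+0.491707i
Y_2^{m'}(θ=2.4385,φ=2.6266) and Σ D·Y over m':
  (-0.1045+0.3313i)·(+0.0831+0.1384i)  (+0.5183-0.2167i)·(+0.3316+0.1877i)  (-0.2902-0.1486i)·(+0.2352+0.0000i)  (-0.0644-0.2774i)·(-0.3316+0.1877i)  (-0.3669+0.4917i)·(+0.0831-0.1384i)
Y_2^1(R⁻¹ n̂) = +0.200737+0.175105i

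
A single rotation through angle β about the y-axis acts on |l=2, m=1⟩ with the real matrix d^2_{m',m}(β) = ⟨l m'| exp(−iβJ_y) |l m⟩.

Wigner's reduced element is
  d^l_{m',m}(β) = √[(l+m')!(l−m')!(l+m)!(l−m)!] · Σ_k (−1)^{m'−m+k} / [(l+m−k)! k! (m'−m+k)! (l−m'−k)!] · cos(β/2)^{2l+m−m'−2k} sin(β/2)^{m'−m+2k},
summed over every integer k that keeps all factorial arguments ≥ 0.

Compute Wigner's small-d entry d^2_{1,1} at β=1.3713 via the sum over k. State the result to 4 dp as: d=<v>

d=-0.3616

d^2_{1,1}(β=1.3713) via Wigner's sum:
Half-angle: c=0.774008, s=0.633176. N=√(6·1·6·1)=6.000000
k∈{0,1} keeps every argument non-negative
  k=0: (−1)^0·6.0000/(6)·0.7740^4·0.6332^0 = +0.358906
  k=1: (−1)^1·6.0000/(2)·0.7740^2·0.6332^2 = -0.720545
d^2_{1,1}(1.3713) = +0.358906 -0.720545 = -0.361639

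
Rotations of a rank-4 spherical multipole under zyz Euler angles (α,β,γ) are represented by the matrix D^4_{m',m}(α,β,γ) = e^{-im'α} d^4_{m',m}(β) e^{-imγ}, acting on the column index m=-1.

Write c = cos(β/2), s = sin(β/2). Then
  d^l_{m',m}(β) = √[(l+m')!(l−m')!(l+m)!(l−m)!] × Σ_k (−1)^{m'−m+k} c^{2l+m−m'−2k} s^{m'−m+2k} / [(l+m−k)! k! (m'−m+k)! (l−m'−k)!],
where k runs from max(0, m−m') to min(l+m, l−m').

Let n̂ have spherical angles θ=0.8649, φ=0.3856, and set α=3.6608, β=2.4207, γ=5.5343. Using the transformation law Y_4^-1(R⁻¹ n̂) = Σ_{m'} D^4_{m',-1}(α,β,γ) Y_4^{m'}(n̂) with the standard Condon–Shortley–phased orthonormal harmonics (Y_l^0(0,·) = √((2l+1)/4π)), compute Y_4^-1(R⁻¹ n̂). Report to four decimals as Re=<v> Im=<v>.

Re=-0.0572 Im=0.2979

Need the full column D^4_{m',-1} for m'=−4..4 at α=3.6608, β=2.4207, γ=5.5343.
cos(β/2)=0.352692, sin(β/2)=0.935740
d^4_{-4,-1}: single k=3 term ⇒ +0.033461;  D = +0.008046+0.032479i
d^4_{-3,-1}: k∈[2..3] ⇒ +0.013377 -0.156935 = -0.143559;  D = +0.099115+0.103852i
d^4_{-2,-1}: k∈[1..3] ⇒ +0.002695 -0.094852 +0.445119 = +0.352962;  D = +0.338271+0.100771i
d^4_{-1,-1}: k∈[0..3] ⇒ +0.000239 -0.025280 +0.355896 -0.835066 = -0.504210;  D = +0.490970-0.114791i
d^4_{0,-1}: k∈[0..3] ⇒ -0.002841 +0.119980 -0.844554 +0.990821 = +0.263406;  D = +0.192931-0.179333i
d^4_{1,-1}: k∈[0..3] ⇒ +0.016853 -0.355896 +1.252599 -0.587814 = +0.325742;  D = -0.097104+0.310932i
d^4_{2,-1}: k∈[0..2] ⇒ -0.063235 +0.667679 -0.939975 = -0.335532;  D = +0.072078+0.327698i
d^4_{3,-1}: k∈[0..1] ⇒ +0.156935 -0.662813 = -0.505878;  D = -0.339502-0.375034i
d^4_{4,-1}: single k=0 term ⇒ -0.235535;  D = +0.223882+0.073169i
Y_4^{m'}(θ=0.8649,φ=0.3856) and Σ D·Y over m':
  (+0.0080+0.0325i)·(+0.0042-0.1484i)  (+0.0991+0.1039i)·(+0.1440-0.3277i)  (+0.3383+0.1008i)·(+0.2703-0.2628i)  (+0.4910-0.1148i)·(-0.0117+0.0048i)  (+0.1929-0.1793i)·(-0.3625+0.0000i)  (-0.0971+0.3109i)·(+0.0117+0.0048i)  (+0.0721+0.3277i)·(+0.2703+0.2628i)  (-0.3395-0.3750i)·(-0.1440-0.3277i)  (+0.2239+0.0732i)·(+0.0042+0.1484i)
Y_4^-1(R⁻¹ n̂) = -0.057224+0.297932i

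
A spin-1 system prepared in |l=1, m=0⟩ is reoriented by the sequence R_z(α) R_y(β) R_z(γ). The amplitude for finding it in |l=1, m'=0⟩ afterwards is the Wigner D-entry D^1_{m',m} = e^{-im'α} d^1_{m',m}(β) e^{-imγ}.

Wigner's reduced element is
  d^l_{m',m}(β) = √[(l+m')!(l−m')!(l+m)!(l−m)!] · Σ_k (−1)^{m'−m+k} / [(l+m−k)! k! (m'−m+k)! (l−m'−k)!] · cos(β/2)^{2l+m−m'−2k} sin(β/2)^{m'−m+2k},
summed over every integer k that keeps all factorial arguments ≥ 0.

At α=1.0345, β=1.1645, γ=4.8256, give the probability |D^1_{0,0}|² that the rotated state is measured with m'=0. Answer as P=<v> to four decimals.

Split into d^1_{0,0}(β=1.1645) × two z-phases.
c=cos(1.1645/2)=0.835227, s=sin(1.1645/2)=0.549905; N=√[1·1·1·1]=1.000000
k∈{0,1} keeps every argument non-negative
  k=0: (−1)^0·1.0000/(1)·0.8352^2·0.5499^0 = +0.697605
  k=1: (−1)^1·1.0000/(1)·0.8352^0·0.5499^2 = -0.302395
d^1_{0,0}(1.1645) = +0.697605 -0.302395 = +0.395210
|D^1_{0,0}|² = |d^1_{0,0}(β)|² = (+0.395210)² = 0.156191 (the z-rotation phases have unit modulus)

P=0.1562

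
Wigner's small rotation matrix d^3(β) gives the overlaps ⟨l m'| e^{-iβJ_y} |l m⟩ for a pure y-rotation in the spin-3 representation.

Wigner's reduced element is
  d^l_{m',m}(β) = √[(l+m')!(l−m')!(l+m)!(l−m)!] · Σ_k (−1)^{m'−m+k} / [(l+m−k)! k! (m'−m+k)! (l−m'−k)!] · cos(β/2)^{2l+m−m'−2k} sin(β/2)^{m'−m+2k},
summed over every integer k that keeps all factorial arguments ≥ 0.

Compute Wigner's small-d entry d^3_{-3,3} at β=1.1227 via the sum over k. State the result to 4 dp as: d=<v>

d=0.0228

d^3_{-3,3}(β=1.1227) via Wigner's sum:
c=cos(1.1227/2)=0.846537, s=sin(1.1227/2)=0.532330; N=√[1·720·720·1]=720.000000
k∈{6} keeps every argument non-negative
  k=6: (−1)^0·720.0000/(720)·0.8465^0·0.5323^6 = +0.022755
d^3_{-3,3}(1.1227) = +0.022755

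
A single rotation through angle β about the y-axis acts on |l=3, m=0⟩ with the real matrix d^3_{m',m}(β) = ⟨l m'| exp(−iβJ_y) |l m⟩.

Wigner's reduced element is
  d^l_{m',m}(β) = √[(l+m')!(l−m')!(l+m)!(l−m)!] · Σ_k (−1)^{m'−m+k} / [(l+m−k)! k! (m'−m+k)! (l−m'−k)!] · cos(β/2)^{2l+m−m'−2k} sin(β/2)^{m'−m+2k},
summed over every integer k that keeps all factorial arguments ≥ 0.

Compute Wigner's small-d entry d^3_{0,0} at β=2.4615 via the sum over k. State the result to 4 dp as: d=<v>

d=-0.0088

d^3_{0,0}(β=2.4615) via Wigner's sum:
With c≡cos(β/2)=0.333531 and s≡sin(β/2)=0.942739, N=[6·6·6·6]^{1/2}=36.000000
k∈{0,1,2,3} keeps every argument non-negative
  k=0: (−1)^0·36.0000/(36)·0.3335^6·0.9427^0 = +0.001377
  k=1: (−1)^1·36.0000/(4)·0.3335^4·0.9427^2 = -0.098985
  k=2: (−1)^2·36.0000/(4)·0.3335^2·0.9427^4 = +0.790825
  k=3: (−1)^3·36.0000/(36)·0.3335^0·0.9427^6 = -0.702020
d^3_{0,0}(2.4615) = +0.001377 -0.098985 +0.790825 -0.702020 = -0.008803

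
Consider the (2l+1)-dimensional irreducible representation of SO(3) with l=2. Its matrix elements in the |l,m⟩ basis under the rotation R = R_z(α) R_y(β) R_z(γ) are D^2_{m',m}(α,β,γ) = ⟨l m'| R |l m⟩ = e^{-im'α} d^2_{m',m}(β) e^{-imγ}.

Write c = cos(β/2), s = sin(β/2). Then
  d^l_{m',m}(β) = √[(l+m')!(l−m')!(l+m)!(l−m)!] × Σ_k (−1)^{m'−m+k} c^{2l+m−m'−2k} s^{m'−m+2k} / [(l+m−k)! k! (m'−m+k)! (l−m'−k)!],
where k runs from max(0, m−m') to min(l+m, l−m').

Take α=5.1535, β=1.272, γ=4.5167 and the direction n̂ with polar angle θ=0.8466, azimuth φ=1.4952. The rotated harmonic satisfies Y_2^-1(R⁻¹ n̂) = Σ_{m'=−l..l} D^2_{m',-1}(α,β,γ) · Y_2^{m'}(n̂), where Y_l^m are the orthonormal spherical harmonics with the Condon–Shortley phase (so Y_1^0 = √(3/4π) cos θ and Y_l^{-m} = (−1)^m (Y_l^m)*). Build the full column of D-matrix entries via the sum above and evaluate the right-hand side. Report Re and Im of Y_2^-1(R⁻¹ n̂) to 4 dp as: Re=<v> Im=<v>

Re=0.0669 Im=-0.2909

Need the full column D^2_{m',-1} for m'=−2..2 at α=5.1535, β=1.272, γ=4.5167.
cos(β/2)=0.804478, sin(β/2)=0.593982
d^2_{-2,-1}: single k=1 term ⇒ +0.618509;  D = -0.392048+0.478385i
d^2_{-1,-1}: k∈[0..1] ⇒ +0.418848 -0.685010 = -0.266161;  D = +0.258186+0.064668i
d^2_{0,-1}: k∈[0..1] ⇒ -0.757516 +0.412962 = -0.344554;  D = +0.066996+0.337978i
d^2_{1,-1}: k∈[0..1] ⇒ +0.685010 -0.124478 = +0.560531;  D = +0.450669-0.333306i
d^2_{2,-1}: single k=0 term ⇒ -0.337182;  D = -0.297048-0.159544i
Y_2^{m'}(θ=0.8466,φ=1.4952) and Σ D·Y over m':
  (-0.3920+0.4784i)·(-0.2142-0.0326i)  (+0.2582+0.0647i)·(+0.0290-0.3823i)  (+0.0670+0.3380i)·(+0.0999+0.0000i)  (+0.4507-0.3333i)·(-0.0290-0.3823i)  (-0.2970-0.1595i)·(-0.2142+0.0326i)
Y_2^-1(R⁻¹ n̂) = +0.066884-0.290899i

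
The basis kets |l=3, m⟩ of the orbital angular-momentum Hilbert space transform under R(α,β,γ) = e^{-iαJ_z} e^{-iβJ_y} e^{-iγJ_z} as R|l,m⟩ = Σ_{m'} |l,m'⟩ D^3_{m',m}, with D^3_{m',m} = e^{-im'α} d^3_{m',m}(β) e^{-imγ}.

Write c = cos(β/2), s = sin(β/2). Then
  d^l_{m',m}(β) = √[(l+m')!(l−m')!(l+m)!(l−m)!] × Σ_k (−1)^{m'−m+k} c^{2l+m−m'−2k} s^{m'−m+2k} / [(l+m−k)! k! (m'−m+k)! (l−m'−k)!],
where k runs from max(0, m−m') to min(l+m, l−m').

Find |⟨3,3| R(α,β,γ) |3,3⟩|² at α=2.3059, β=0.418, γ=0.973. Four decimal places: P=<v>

P=0.7680

D^3_{3,3}(2.3059,0.418,0.973) = e^{-i·3·2.3059}·d^3_{3,3}(0.418)·e^{-i·3·0.973}. Compute d first:
c=cos(0.418/2)=0.978239, s=sin(0.418/2)=0.207482; N=√[720·1·720·1]=720.000000
The bounds max(0,m−m')=0 and min(l+m,l−m')=0 give 1 term
  k=0: (−1)^0·720.0000/(720)·0.9782^6·0.2075^0 = +0.876334
d^3_{3,3}(0.418) = +0.876334
|D^3_{3,3}|² = |d^3_{3,3}(β)|² = (+0.876334)² = 0.767961 (the z-rotation phases have unit modulus)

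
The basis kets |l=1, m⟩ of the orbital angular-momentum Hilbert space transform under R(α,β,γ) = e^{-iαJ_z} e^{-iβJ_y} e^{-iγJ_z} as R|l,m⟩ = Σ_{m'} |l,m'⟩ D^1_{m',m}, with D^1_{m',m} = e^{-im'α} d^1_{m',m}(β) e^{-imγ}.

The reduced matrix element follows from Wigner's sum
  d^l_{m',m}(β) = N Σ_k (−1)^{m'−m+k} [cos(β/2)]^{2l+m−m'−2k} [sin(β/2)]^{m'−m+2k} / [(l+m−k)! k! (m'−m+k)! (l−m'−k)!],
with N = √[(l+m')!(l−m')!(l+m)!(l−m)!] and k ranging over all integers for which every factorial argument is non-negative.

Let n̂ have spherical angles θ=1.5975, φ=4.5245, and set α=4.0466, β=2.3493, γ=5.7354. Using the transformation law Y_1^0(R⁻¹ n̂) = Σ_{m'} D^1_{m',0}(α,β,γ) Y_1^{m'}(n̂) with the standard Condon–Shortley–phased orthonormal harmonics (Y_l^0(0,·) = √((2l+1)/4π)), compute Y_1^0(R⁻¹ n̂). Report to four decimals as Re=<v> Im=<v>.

Re=0.3179 Im=0.0000

Need the full column D^1_{m',0} for m'=−1..1 at α=4.0466, β=2.3493, γ=5.7354.
cos(β/2)=0.385866, sin(β/2)=0.922555
d^1_{-1,0}: single k=1 term ⇒ +0.503435;  D = -0.310962-0.395916i
d^1_{0,0}: k∈[0..1] ⇒ +0.148893 -0.851107 = -0.702215;  D = -0.702215+0.000000i
d^1_{1,0}: single k=0 term ⇒ -0.503435;  D = +0.310962-0.395916i
Y_1^{m'}(θ=1.5975,φ=4.5245) and Σ D·Y over m':
  (-0.3110-0.3959i)·(-0.0645+0.3393i)  (-0.7022+0.0000i)·(-0.0130+0.0000i)  (+0.3110-0.3959i)·(+0.0645+0.3393i)
Y_1^0(R⁻¹ n̂) = +0.317945+0.000000i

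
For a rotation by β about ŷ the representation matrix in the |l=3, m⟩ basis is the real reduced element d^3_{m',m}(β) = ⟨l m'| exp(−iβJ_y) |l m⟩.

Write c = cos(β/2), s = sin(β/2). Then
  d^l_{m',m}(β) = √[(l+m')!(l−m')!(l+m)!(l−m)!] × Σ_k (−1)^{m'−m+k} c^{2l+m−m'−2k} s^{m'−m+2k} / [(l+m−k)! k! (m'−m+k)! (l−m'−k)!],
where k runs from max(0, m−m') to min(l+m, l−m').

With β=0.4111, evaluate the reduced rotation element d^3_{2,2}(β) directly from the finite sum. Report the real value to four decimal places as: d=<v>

d=0.6889

d^3_{2,2}(β=0.4111) via Wigner's sum:
c=cos(0.4111/2)=0.978949, s=sin(0.4111/2)=0.204106; N=√[120·1·120·1]=120.000000
k∈{0,1} keeps every argument non-negative
  k=0: (−1)^0·120.0000/(120)·0.9789^6·0.2041^0 = +0.880157
  k=1: (−1)^1·120.0000/(24)·0.9789^4·0.2041^2 = -0.191302
d^3_{2,2}(0.4111) = +0.880157 -0.191302 = +0.688855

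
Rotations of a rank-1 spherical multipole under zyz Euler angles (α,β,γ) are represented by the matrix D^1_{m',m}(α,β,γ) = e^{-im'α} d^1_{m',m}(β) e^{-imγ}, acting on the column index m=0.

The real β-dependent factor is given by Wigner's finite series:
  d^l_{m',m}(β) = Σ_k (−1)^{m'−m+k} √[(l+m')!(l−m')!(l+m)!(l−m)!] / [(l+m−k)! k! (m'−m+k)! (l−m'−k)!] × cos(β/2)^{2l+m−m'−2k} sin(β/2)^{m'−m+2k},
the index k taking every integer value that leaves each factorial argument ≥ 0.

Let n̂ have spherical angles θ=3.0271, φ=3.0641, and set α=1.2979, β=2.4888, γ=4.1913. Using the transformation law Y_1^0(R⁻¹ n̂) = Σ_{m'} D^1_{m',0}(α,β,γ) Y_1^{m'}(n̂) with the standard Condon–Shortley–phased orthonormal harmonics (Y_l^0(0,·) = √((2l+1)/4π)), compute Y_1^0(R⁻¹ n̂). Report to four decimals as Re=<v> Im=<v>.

Need the full column D^1_{m',0} for m'=−1..1 at α=1.2979, β=2.4888, γ=4.1913.
cos(β/2)=0.320632, sin(β/2)=0.947204
d^1_{-1,0}: single k=1 term ⇒ +0.429502;  D = +0.115760+0.413608i
d^1_{0,0}: k∈[0..1] ⇒ +0.102805 -0.897195 = -0.794391;  D = -0.794391+0.000000i
d^1_{1,0}: single k=0 term ⇒ -0.429502;  D = -0.115760+0.413608i
Y_1^{m'}(θ=3.0271,φ=3.0641) and Σ D·Y over m':
  (+0.1158+0.4136i)·(-0.0394-0.0031i)  (-0.7944+0.0000i)·(-0.4854+0.0000i)  (-0.1158+0.4136i)·(+0.0394-0.0031i)
Y_1^0(R⁻¹ n̂) = +0.379017+0.000000i

Re=0.3790 Im=0.0000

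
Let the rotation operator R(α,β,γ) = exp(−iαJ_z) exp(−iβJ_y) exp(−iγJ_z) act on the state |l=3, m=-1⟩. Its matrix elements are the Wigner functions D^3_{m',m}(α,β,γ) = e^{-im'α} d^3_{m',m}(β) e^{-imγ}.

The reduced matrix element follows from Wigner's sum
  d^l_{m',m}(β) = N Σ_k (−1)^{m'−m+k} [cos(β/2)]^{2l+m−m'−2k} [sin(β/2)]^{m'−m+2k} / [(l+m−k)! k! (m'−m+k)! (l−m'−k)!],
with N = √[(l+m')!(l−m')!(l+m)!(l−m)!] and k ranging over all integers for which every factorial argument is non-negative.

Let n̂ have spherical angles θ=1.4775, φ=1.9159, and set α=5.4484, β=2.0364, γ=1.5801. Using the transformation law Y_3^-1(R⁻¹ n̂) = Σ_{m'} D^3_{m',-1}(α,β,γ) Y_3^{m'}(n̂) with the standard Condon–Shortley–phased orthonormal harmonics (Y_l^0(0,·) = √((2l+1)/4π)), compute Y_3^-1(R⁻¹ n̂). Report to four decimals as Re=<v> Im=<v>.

Re=0.3327 Im=0.2949

Need the full column D^3_{m',-1} for m'=−3..3 at α=5.4484, β=2.0364, γ=1.5801.
cos(β/2)=0.524899, sin(β/2)=0.851165
d^3_{-3,-1}: single k=2 term ⇒ +0.212998;  D = +0.128316-0.170009i
d^3_{-2,-1}: k∈[1..2] ⇒ +0.107249 -0.564024 = -0.456775;  D = -0.454948+0.040813i
d^3_{-1,-1}: k∈[0..2] ⇒ +0.020915 -0.439967 +0.867674 = +0.448623;  D = +0.329681+0.304257i
d^3_{0,-1}: k∈[0..2] ⇒ -0.117485 +0.926786 -0.812333 = -0.003032;  D = +0.000028-0.003032i
d^3_{1,-1}: k∈[0..2] ⇒ +0.329975 -1.156899 +0.380261 = -0.446664;  D = +0.333821-0.296769i
d^3_{2,-1}: k∈[0..1] ⇒ -0.564024 +0.741555 = +0.177531;  D = -0.176495-0.019150i
d^3_{3,-1}: single k=0 term ⇒ +0.560081;  D = -0.329033-0.453242i
Y_3^{m'}(θ=1.4775,φ=1.9159) and Σ D·Y over m':
  (+0.1283-0.1700i)·(+0.3542+0.2101i)  (-0.4549+0.0408i)·(-0.0728+0.0601i)  (+0.3297+0.3043i)·(+0.1041+0.2897i)  (+0.0000-0.0030i)·(-0.1028+0.0000i)  (+0.3338-0.2968i)·(-0.1041+0.2897i)  (-0.1765-0.0191i)·(-0.0728-0.0601i)  (-0.3290-0.4532i)·(-0.3542+0.2101i)
Y_3^-1(R⁻¹ n̂) = +0.332686+0.294913i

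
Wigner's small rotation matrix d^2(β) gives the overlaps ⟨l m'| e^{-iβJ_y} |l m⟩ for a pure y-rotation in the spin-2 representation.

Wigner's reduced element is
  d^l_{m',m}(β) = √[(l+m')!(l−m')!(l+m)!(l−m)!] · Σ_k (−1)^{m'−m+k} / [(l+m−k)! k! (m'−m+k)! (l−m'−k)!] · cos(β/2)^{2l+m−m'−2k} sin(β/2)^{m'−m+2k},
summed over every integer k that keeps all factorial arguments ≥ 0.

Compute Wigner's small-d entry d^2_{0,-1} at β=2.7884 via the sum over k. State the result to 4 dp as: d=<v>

d^2_{0,-1}(β=2.7884) via Wigner's sum:
With c≡cos(β/2)=0.175680 and s≡sin(β/2)=0.984447, N=[2·2·1·6]^{1/2}=4.898979
k: max(0,(-1)−(0))=0 … min(2+(-1),2−(0))=1
  k=0: (−1)^1·4.8990/(2)·0.1757^3·0.9844^1 = -0.013075
  k=1: (−1)^2·4.8990/(2)·0.1757^1·0.9844^3 = +0.410559
d^2_{0,-1}(2.7884) = -0.013075 +0.410559 = +0.397484

d=0.3975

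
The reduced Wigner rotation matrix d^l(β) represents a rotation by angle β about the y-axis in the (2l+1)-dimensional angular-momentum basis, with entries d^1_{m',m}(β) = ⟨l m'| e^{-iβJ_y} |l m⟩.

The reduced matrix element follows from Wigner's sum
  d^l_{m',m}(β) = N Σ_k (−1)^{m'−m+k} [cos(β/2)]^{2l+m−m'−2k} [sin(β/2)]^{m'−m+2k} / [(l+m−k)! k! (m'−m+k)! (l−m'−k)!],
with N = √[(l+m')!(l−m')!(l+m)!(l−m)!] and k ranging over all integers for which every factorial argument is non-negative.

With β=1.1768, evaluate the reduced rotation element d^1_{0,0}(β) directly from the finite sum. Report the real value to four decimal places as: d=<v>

d^1_{0,0}(β=1.1768) via Wigner's sum:
With c≡cos(β/2)=0.831830 and s≡sin(β/2)=0.555031, N=[1·1·1·1]^{1/2}=1.000000
k: max(0,(0)−(0))=0 … min(1+(0),1−(0))=1
  k=0: (−1)^0·1.0000/(1)·0.8318^2·0.5550^0 = +0.691941
  k=1: (−1)^1·1.0000/(1)·0.8318^0·0.5550^2 = -0.308059
d^1_{0,0}(1.1768) = +0.691941 -0.308059 = +0.383882

d=0.3839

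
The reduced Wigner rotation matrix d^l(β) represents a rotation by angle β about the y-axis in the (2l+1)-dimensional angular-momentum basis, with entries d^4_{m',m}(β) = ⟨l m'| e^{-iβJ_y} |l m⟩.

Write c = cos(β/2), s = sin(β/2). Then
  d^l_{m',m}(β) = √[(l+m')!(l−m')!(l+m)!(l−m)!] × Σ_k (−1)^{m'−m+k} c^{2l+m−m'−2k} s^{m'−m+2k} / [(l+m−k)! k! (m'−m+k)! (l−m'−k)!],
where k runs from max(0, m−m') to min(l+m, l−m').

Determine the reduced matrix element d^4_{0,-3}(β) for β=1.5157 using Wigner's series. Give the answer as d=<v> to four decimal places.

d=-0.0811

d^4_{0,-3}(β=1.5157) via Wigner's sum:
With c≡cos(β/2)=0.726316 and s≡sin(β/2)=0.687361, N=[24·24·1·5040]^{1/2}=1703.830978
Admissible k: 0..1 (factorial args all ≥0)
  k=0: (−1)^3·1703.8310/(144)·0.7263^5·0.6874^3 = -0.776687
  k=1: (−1)^4·1703.8310/(144)·0.7263^3·0.6874^5 = +0.695610
d^4_{0,-3}(1.5157) = -0.776687 +0.695610 = -0.081077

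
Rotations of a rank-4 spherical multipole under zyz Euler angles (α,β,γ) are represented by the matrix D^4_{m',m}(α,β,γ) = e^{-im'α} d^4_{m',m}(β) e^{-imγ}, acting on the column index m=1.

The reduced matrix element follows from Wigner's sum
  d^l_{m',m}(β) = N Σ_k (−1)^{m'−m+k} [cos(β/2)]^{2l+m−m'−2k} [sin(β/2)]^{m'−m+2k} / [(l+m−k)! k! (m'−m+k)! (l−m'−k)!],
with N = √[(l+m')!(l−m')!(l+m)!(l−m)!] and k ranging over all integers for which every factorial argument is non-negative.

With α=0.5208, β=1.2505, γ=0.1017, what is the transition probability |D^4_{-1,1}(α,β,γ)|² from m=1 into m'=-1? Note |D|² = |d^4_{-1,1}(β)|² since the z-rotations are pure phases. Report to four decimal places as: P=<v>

P=0.0274

D^4_{-1,1}(0.5208,1.2505,0.1017) = e^{-i·-1·0.5208}·d^4_{-1,1}(1.2505)·e^{-i·1·0.1017}. Compute d first:
With c≡cos(β/2)=0.810817 and s≡sin(β/2)=0.585300, N=[6·120·120·6]^{1/2}=720.000000
Admissible k: 2..5 (factorial args all ≥0)
  k=2: (−1)^0·720.0000/(72)·0.8108^6·0.5853^2 = +0.973405
  k=3: (−1)^1·720.0000/(24)·0.8108^4·0.5853^4 = -1.521691
  k=4: (−1)^2·720.0000/(48)·0.8108^2·0.5853^6 = +0.396468
  k=5: (−1)^3·720.0000/(720)·0.8108^0·0.5853^8 = -0.013773
d^4_{-1,1}(1.2505) = +0.973405 -1.521691 +0.396468 -0.013773 = -0.165591
|D^4_{-1,1}|² = |d^4_{-1,1}(β)|² = (-0.165591)² = 0.027420 (the z-rotation phases have unit modulus)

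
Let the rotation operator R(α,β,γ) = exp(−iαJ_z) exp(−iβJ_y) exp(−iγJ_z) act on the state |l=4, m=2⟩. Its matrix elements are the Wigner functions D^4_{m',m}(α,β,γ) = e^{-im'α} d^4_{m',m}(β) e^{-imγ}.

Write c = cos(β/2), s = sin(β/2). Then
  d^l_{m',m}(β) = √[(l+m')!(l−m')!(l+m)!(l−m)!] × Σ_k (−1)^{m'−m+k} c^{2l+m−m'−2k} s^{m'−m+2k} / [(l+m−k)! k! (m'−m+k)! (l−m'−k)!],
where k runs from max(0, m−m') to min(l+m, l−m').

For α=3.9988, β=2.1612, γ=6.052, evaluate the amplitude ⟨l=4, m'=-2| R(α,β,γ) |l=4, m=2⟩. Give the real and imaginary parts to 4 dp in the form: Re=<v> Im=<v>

Re=0.2510 Im=-0.3623

Split into d^4_{-2,2}(β=2.1612) × two z-phases.
With c≡cos(β/2)=0.470799 and s≡sin(β/2)=0.882240, N=[2·720·720·2]^{1/2}=1440.000000
Admissible k: 4..6 (factorial args all ≥0)
  k=4: (−1)^0·1440.0000/(96)·0.4708^4·0.8822^4 = +0.446459
  k=5: (−1)^1·1440.0000/(120)·0.4708^2·0.8822^6 = -1.254222
  k=6: (−1)^2·1440.0000/(1440)·0.4708^0·0.8822^8 = +0.367025
d^4_{-2,2}(2.1612) = +0.446459 -1.254222 +0.367025 = -0.440738
D = (-0.143125+0.989705i)·(-0.440738)·(+0.894998+0.446071i) = +0.251033-0.362259i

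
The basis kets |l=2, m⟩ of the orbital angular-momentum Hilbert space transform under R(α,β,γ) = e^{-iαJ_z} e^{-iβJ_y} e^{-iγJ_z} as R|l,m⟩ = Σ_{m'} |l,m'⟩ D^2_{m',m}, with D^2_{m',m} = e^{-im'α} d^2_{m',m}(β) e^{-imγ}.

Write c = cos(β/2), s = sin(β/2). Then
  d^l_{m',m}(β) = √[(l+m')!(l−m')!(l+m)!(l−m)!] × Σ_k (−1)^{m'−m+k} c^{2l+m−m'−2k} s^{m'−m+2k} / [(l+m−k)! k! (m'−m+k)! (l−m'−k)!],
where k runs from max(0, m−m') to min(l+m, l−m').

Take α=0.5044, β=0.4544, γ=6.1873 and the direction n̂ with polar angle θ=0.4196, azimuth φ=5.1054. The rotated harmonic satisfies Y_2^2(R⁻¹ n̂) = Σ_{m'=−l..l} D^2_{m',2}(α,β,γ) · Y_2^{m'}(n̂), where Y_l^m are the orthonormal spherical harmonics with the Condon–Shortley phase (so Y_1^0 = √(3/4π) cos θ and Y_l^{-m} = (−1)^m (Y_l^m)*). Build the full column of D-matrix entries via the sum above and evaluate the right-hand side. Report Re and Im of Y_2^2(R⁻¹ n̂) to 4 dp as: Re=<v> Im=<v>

Need the full column D^2_{m',2} for m'=−2..2 at α=0.5044, β=0.4544, γ=6.1873.
cos(β/2)=0.974301, sin(β/2)=0.225250
d^2_{-2,2}: single k=4 term ⇒ +0.002574;  D = +0.000931+0.002400i
d^2_{-1,2}: single k=3 term ⇒ +0.022270;  D = +0.017088+0.014281i
d^2_{0,2}: single k=2 term ⇒ +0.117976;  D = +0.115813+0.022486i
d^2_{1,2}: single k=1 term ⇒ +0.416653;  D = +0.396457-0.128147i
d^2_{2,2}: single k=0 term ⇒ +0.901099;  D = +0.616703-0.657006i
Y_2^{m'}(θ=0.4196,φ=5.1054) and Σ D·Y over m':
  (+0.0009+0.0024i)·(-0.0453+0.0454i)  (+0.0171+0.0143i)·(+0.1101+0.2655i)  (+0.1158+0.0225i)·(+0.4737+0.0000i)  (+0.3965-0.1281i)·(-0.1101+0.2655i)  (+0.6167-0.6570i)·(-0.0453-0.0454i)
Y_2^2(R⁻¹ n̂) = -0.014554+0.137858i

Re=-0.0146 Im=0.1379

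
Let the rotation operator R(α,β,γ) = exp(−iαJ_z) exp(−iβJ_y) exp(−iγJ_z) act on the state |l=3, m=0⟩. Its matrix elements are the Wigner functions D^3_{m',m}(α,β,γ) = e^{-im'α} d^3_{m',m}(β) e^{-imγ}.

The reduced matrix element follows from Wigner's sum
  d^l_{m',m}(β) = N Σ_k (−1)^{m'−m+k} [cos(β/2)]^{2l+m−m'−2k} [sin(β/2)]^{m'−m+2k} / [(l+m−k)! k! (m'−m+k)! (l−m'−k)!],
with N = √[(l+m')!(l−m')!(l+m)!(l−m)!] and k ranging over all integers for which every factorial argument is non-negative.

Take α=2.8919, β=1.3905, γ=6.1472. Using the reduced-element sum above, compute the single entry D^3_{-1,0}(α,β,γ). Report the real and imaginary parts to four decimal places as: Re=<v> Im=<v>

Re=0.3464 Im=-0.0883

D^3_{-1,0}(2.8919,1.3905,6.1472) = e^{-i·-1·2.8919}·d^3_{-1,0}(1.3905)·e^{-i·0·6.1472}. Compute d first:
c=cos(1.3905/2)=0.767894, s=sin(1.3905/2)=0.640577; N=√[2·24·6·6]=41.569219
k∈{1,2,3} keeps every argument non-negative
  k=1: (−1)^0·41.5692/(12)·0.7679^5·0.6406^1 = +0.592471
  k=2: (−1)^1·41.5692/(4)·0.7679^3·0.6406^3 = -1.236887
  k=3: (−1)^2·41.5692/(12)·0.7679^1·0.6406^5 = +0.286913
d^3_{-1,0}(1.3905) = +0.592471 -1.236887 +0.286913 = -0.357502
Attach z-rotation phases: D = e^{-i(-1)(2.8919)}·(-0.357502)·e^{-i(0)(6.1472)} = +0.346416-0.088341i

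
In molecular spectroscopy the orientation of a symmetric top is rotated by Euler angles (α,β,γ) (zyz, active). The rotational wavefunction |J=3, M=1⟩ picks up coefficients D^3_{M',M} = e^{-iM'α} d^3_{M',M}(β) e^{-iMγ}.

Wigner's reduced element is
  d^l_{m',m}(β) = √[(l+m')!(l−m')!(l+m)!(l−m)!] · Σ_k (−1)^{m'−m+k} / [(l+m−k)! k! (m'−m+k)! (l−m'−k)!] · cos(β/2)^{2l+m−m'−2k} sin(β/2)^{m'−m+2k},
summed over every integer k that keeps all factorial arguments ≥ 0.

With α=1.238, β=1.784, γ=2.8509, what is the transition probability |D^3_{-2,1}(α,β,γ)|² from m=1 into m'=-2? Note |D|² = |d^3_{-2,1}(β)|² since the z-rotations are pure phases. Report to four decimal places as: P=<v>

P=0.0292

First d^3_{-2,1}(β=1.784), then the phase factors e^{-i(-2)α} and e^{-i(1)γ}:
Half-angle: c=0.627857, s=0.778329. N=√(1·120·24·2)=75.894664
k∈{3,4} keeps every argument non-negative
  k=3: (−1)^0·75.8947/(12)·0.6279^3·0.7783^3 = +0.738076
  k=4: (−1)^1·75.8947/(24)·0.6279^1·0.7783^5 = -0.567122
d^3_{-2,1}(1.784) = +0.738076 -0.567122 = +0.170954
|D^3_{-2,1}|² = |d^3_{-2,1}(β)|² = (+0.170954)² = 0.029225 (the z-rotation phases have unit modulus)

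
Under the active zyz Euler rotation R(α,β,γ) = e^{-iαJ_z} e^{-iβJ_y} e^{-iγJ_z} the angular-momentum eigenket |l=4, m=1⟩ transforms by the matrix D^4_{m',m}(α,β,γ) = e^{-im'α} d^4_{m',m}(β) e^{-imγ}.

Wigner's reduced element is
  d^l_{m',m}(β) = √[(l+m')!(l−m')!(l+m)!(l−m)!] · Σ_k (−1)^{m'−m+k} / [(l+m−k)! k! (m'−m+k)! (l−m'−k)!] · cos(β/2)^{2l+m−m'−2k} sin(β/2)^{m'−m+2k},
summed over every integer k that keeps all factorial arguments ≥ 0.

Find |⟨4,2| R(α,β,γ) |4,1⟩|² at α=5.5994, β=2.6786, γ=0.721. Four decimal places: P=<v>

P=0.0187

Split into d^4_{2,1}(β=2.6786) × two z-phases.
With c≡cos(β/2)=0.229434 and s≡sin(β/2)=0.973324, N=[720·2·120·6]^{1/2}=1018.233765
k: max(0,(1)−(2))=0 … min(4+(1),4−(2))=2
  k=0: (−1)^1·1018.2338/(240)·0.2294^7·0.9733^1 = -0.000138
  k=1: (−1)^2·1018.2338/(48)·0.2294^5·0.9733^3 = +0.012436
  k=2: (−1)^3·1018.2338/(72)·0.2294^3·0.9733^5 = -0.149203
d^4_{2,1}(2.6786) = -0.000138 +0.012436 -0.149203 = -0.136905
|D^4_{2,1}|² = |d^4_{2,1}(β)|² = (-0.136905)² = 0.018743 (the z-rotation phases have unit modulus)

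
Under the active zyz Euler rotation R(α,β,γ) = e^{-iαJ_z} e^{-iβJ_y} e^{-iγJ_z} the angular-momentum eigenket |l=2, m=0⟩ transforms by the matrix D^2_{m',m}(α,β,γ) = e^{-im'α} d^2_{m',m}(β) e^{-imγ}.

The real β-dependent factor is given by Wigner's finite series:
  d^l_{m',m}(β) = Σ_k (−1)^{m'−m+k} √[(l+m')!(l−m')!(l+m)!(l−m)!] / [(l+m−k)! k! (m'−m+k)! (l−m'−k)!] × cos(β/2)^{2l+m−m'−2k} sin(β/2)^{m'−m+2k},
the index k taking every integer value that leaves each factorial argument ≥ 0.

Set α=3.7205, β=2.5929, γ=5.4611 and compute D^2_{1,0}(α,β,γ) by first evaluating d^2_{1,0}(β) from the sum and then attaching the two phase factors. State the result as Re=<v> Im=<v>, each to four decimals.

Re=-0.4562 Im=0.2982

D^2_{1,0}(3.7205,2.5929,5.4611) = e^{-i·1·3.7205}·d^2_{1,0}(2.5929)·e^{-i·0·5.4611}. Compute d first:
Half-angle: c=0.270918, s=0.962602. N=√(6·1·2·2)=4.898979
The bounds max(0,m−m')=0 and min(l+m,l−m')=1 give 2 terms
  k=0: (−1)^1·4.8990/(2)·0.2709^3·0.9626^1 = -0.046885
  k=1: (−1)^2·4.8990/(2)·0.2709^1·0.9626^3 = +0.591908
d^2_{1,0}(2.5929) = -0.046885 +0.591908 = +0.545023
D = (-0.837061+0.547110i)·(+0.545023)·(+1.000000+0.000000i) = -0.456217+0.298187i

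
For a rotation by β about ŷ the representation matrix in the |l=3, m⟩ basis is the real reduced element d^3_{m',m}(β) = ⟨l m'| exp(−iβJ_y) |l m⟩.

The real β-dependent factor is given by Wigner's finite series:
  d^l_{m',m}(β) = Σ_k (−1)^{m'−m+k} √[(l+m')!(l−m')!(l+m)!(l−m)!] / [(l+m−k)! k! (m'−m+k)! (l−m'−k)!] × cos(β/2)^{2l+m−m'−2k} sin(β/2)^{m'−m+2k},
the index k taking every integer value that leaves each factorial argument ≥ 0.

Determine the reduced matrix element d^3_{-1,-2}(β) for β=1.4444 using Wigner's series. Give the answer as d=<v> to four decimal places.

d^3_{-1,-2}(β=1.4444) via Wigner's sum:
Half-angle: c=0.750353, s=0.661037. N=√(2·24·1·120)=75.894664
k: max(0,(-2)−(-1))=0 … min(3+(-2),3−(-1))=1
  k=0: (−1)^1·75.8947/(24)·0.7504^5·0.6610^1 = -0.497227
  k=1: (−1)^2·75.8947/(12)·0.7504^3·0.6610^3 = +0.771800
d^3_{-1,-2}(1.4444) = -0.497227 +0.771800 = +0.274573

d=0.2746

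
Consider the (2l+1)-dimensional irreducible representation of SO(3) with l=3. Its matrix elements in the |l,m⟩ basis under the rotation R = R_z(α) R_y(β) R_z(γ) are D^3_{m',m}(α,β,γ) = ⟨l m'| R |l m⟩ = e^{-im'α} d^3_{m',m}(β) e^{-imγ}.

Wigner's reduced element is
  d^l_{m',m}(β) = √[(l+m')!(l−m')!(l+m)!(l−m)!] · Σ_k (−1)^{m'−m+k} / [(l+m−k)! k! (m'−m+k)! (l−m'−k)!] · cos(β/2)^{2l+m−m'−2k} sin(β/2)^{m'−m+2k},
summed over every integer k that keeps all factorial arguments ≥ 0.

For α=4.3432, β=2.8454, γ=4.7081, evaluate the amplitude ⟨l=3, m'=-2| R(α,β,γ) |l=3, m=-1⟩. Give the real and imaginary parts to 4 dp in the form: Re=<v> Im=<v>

First d^3_{-2,-1}(β=2.8454), then the phase factors e^{-i(-2)α} and e^{-i(-1)γ}:
Half-angle: c=0.147556, s=0.989054. N=√(1·120·2·24)=75.894664
Admissible k: 1..2 (factorial args all ≥0)
  k=1: (−1)^0·75.8947/(24)·0.1476^5·0.9891^1 = +0.000219
  k=2: (−1)^1·75.8947/(12)·0.1476^3·0.9891^3 = -0.019659
d^3_{-2,-1}(2.8454) = +0.000219 -0.019659 = -0.019440
D = (-0.739561+0.673089i)·(-0.019440)·(-0.004289-0.999991i) = -0.013146-0.014321i

Re=-0.0131 Im=-0.0143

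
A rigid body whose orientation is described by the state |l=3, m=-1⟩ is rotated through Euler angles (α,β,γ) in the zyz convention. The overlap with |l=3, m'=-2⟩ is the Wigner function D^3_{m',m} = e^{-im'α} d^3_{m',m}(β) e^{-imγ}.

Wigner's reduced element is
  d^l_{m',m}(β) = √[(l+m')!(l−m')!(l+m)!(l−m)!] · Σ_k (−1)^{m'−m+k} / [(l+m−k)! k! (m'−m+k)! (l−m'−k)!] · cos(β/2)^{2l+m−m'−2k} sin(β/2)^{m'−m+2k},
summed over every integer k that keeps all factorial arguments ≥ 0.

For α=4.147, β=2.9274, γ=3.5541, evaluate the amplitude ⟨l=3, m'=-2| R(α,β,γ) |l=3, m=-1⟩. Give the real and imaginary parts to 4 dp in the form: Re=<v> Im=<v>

Re=-0.0057 Im=0.0050

First d^3_{-2,-1}(β=2.9274), then the phase factors e^{-i(-2)α} and e^{-i(-1)γ}:
Half-angle: c=0.106892, s=0.994271. N=√(1·120·2·24)=75.894664
Admissible k: 1..2 (factorial args all ≥0)
  k=1: (−1)^0·75.8947/(24)·0.1069^5·0.9943^1 = +0.000044
  k=2: (−1)^1·75.8947/(12)·0.1069^3·0.9943^3 = -0.007592
d^3_{-2,-1}(2.9274) = +0.000044 -0.007592 = -0.007548
Phases: e^{-i·(-2)·4.147}=-0.425956+0.904744i, e^{-i·(-1)·3.5541}=-0.916118-0.400908i ⇒ D=-0.005684+0.004968i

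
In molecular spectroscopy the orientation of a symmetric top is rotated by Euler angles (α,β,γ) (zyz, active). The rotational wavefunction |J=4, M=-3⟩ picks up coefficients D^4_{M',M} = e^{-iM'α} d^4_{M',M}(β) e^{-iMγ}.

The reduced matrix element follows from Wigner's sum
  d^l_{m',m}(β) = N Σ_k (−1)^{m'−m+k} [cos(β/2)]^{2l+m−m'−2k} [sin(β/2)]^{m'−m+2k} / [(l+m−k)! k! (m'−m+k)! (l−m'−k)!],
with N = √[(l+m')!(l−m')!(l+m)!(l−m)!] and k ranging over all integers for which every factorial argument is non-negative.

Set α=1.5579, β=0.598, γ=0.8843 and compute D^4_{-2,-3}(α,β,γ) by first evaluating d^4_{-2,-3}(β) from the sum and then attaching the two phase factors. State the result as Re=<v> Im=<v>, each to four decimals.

Re=-0.4993 Im=0.2822

Split into d^4_{-2,-3}(β=0.598) × two z-phases.
With c≡cos(β/2)=0.955632 and s≡sin(β/2)=0.294565, N=[2·720·1·5040]^{1/2}=2693.993318
k: max(0,(-3)−(-2))=0 … min(4+(-3),4−(-2))=1
  k=0: (−1)^1·2693.9933/(720)·0.9556^7·0.2946^1 = -0.802191
  k=1: (−1)^2·2693.9933/(240)·0.9556^5·0.2946^3 = +0.228655
d^4_{-2,-3}(0.598) = -0.802191 +0.228655 = -0.573537
D = (-0.999667+0.025790i)·(-0.573537)·(-0.882947+0.469472i) = -0.499290+0.282230i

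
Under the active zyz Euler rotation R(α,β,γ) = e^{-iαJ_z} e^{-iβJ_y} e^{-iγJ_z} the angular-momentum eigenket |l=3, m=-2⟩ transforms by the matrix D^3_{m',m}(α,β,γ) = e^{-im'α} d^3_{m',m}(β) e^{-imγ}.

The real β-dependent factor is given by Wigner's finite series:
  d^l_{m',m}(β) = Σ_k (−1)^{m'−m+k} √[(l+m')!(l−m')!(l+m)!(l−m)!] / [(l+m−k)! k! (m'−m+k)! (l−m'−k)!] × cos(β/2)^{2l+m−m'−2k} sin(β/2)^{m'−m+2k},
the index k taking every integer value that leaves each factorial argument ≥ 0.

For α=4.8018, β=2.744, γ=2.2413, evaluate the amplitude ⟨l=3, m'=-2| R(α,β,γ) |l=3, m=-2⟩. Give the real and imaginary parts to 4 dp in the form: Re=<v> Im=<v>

D^3_{-2,-2}(4.8018,2.744,2.2413) = e^{-i·-2·4.8018}·d^3_{-2,-2}(2.744)·e^{-i·-2·2.2413}. Compute d first:
Half-angle: c=0.197490, s=0.980305. N=√(1·120·1·120)=120.000000
The bounds max(0,m−m')=0 and min(l+m,l−m')=1 give 2 terms
  k=0: (−1)^0·120.0000/(120)·0.1975^6·0.9803^0 = +0.000059
  k=1: (−1)^1·120.0000/(24)·0.1975^4·0.9803^2 = -0.007309
d^3_{-2,-2}(2.744) = +0.000059 -0.007309 = -0.007250
D = (-0.984054-0.177871i)·(-0.007250)·(-0.227772-0.973714i) = -0.000369-0.007240i

Re=-0.0004 Im=-0.0072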